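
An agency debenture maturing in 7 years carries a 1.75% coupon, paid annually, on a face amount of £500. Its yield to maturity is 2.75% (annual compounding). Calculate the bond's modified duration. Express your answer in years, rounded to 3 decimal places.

Periodic yield y = 0.0275. First find Macaulay duration:
  t   CF        PV=CF/(1+0.0275)^t    t·PV
  1         8.75         8.5158         8.5158
  2         8.75         8.2879        16.5758
  3         8.75         8.0661        24.1982
  4         8.75         7.8502        31.4008
  5         8.75         7.6401        38.2005
  6         8.75         7.4356        44.6137
  7       508.75       420.7573     2,945.3008
  Σ                    468.5530     3,108.8056
P = 468.5530; Macaulay duration = 3,108.8056 / 468.5530 = 6.63491 years.
Modified duration = D_Mac / (1 + y) = 6.63491 / 1.0275 = 6.45733 years.

6.457 years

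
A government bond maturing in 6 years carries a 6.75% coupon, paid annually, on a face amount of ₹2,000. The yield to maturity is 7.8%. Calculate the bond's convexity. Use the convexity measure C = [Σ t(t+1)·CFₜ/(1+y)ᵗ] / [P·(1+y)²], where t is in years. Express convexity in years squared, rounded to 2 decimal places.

29.02

With y = 0.078:
  t   CF        PV=CF/(1+0.078)^t    t·PV        t(t+1)·PV
  1       135.00       125.2319       125.2319         250.4638
  2       135.00       116.1706       232.3412         697.0236
  3       135.00       107.7649       323.2948       1,293.1793
  4       135.00        99.9675       399.8699       1,999.3495
  5       135.00        92.7342       463.6710       2,782.0262
  6     2,135.00     1,360.4585     8,162.7513      57,139.2591
  Σ                  1,902.3277     9,707.1602      64,161.3015
P = 1,902.3277.
Convexity = Σ t(t+1)·PV / [P·(1+y)²] = 64,161.3015 / (1,902.3277 × 1.162084) = 29.02354.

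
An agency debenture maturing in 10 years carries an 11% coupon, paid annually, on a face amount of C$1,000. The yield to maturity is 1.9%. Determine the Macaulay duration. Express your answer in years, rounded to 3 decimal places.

7.462 years

Periodic yield y = 0.019. Discount each cash flow and weight by its year:
  t   CF        PV=CF/(1+0.019)^t    t·PV
  1       110.00       107.9490       107.9490
  2       110.00       105.9362       211.8724
  3       110.00       103.9609       311.8828
  4       110.00       102.0225       408.0900
  5       110.00       100.1202       500.6011
  6       110.00        98.2534       589.5204
  7       110.00        96.4214       674.9497
  8       110.00        94.6235       756.9884
  9       110.00        92.8592       835.7330
  10    1,110.00       919.5623     9,195.6226
  Σ                  1,821.7086    13,593.2092
Price P = Σ PV = 1,821.7086.
Macaulay duration = Σ(t·PV) / P = 13,593.2092 / 1,821.7086 = 7.46179 years.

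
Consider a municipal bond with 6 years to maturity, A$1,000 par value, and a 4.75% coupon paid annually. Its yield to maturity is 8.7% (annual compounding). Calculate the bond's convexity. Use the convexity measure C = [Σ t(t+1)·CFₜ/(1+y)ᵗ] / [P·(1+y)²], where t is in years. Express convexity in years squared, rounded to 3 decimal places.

29.951

With y = 0.087:
  t   CF        PV=CF/(1+0.087)^t    t·PV        t(t+1)·PV
  1        47.50        43.6983        43.6983          87.3965
  2        47.50        40.2008        80.4016         241.2047
  3        47.50        36.9832       110.9497         443.7989
  4        47.50        34.0232       136.0929         680.4644
  5        47.50        31.3001       156.5006         939.0034
  6     1,047.50       635.0044     3,810.0267      26,670.1868
  Σ                    821.2101     4,337.6697      29,062.0547
P = 821.2101.
Convexity = Σ t(t+1)·PV / [P·(1+y)²] = 29,062.0547 / (821.2101 × 1.181569) = 29.95111.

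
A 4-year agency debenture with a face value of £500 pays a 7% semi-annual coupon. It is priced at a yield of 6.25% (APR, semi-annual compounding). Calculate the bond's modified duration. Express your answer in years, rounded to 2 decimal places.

3.46 years

Periodic yield y = 0.03125. First find Macaulay duration:
  t   CF        PV=CF/(1+0.03125)^t    t·PV
  1        17.50        16.9697        16.9697
  2        17.50        16.4555        32.9109
  3        17.50        15.9568        47.8704
  4        17.50        15.4733        61.8931
  5        17.50        15.0044        75.0219
  6        17.50        14.5497        87.2982
  7        17.50        14.1088        98.7617
  8       517.50       404.5746     3,236.5972
  Σ                    513.0928     3,657.3232
P = 513.0928; Macaulay duration = 3,657.3232 / 513.0928 = 7.12800 half-year periods = 3.56400 years.
Modified duration = D_Mac / (1 + y) = 3.56400 / 1.03125 = 3.45600 years.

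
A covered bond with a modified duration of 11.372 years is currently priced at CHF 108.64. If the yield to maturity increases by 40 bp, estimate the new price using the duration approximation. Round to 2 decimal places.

CHF 103.70

Duration approximation: ΔP/P ≈ -D_mod · Δy = -11.372 × (+0.004) = -0.045488.
New price ≈ 108.64 × (1 - 0.045488) = 103.69818368.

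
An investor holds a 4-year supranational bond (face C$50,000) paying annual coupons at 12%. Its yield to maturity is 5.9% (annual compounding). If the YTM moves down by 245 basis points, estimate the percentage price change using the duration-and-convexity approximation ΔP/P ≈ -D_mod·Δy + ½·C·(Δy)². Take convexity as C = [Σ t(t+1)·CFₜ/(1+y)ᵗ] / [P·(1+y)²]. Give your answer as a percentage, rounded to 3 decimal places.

+8.443%

With y = 0.059:
  t   CF        PV=CF/(1+0.059)^t    t·PV        t(t+1)·PV
  1     6,000.00     5,665.7224     5,665.7224      11,331.4448
  2     6,000.00     5,350.0683    10,700.1367      32,100.4101
  3     6,000.00     5,052.0003    15,156.0010      60,624.0039
  4    56,000.00    44,525.0265   178,100.1060     890,500.5299
  Σ                 60,592.8176   209,621.9660     994,556.3887
P = 60,592.8176; D_Mac = 3.45952 yrs; D_mod = 3.26678 yrs; C = 14.63580.
Duration effect: -3.26678 × (-0.0245) = +0.080036
Convexity effect: 0.5 × 14.63580 × (-0.0245)² = +0.0043926
ΔP/P ≈ +0.080036 + 0.0043926 = +0.084429 = +8.4429%.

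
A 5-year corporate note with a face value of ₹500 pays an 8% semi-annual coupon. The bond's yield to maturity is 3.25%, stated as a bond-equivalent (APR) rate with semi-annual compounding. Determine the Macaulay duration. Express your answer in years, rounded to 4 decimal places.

4.3028 years

Periodic yield y = 0.01625. Discount each cash flow and weight by its period:
  t   CF        PV=CF/(1+0.01625)^t    t·PV
  1        20.00        19.6802        19.6802
  2        20.00        19.3655        38.7310
  3        20.00        19.0558        57.1675
  4        20.00        18.7511        75.0046
  5        20.00        18.4513        92.2565
  6        20.00        18.1563       108.9376
  7        20.00        17.8659       125.0616
  8        20.00        17.5803       140.6422
  9        20.00        17.2992       155.6924
  10      520.00       442.5861     4,425.8609
  Σ                    608.7917     5,239.0346
Price P = Σ PV = 608.7917.
Macaulay duration = Σ(t·PV) / P = 5,239.0346 / 608.7917 = 8.60563 half-year periods.
In years: 8.60563 / 2 = 4.30281 years.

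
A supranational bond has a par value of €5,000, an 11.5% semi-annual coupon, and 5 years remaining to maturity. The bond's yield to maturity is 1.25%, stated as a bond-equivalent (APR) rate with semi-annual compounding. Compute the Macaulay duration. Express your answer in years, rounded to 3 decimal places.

Periodic yield y = 0.00625. Discount each cash flow and weight by its period:
  t   CF        PV=CF/(1+0.00625)^t    t·PV
  1       287.50       285.7143       285.7143
  2       287.50       283.9397       567.8793
  3       287.50       282.1761       846.5282
  4       287.50       280.4234     1,121.6937
  5       287.50       278.6817     1,393.4083
  6       287.50       276.9507     1,661.7043
  7       287.50       275.2305     1,926.6137
  8       287.50       273.5210     2,188.1681
  9       287.50       271.8221     2,446.3992
  10    5,287.50     4,968.1128    49,681.1279
  Σ                  7,476.5723    62,119.2368
Price P = Σ PV = 7,476.5723.
Macaulay duration = Σ(t·PV) / P = 62,119.2368 / 7,476.5723 = 8.30852 half-year periods.
In years: 8.30852 / 2 = 4.15426 years.

4.154 years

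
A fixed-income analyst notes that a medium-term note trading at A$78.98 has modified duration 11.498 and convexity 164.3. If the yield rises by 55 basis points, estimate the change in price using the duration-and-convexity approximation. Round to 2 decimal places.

-A$4.80

Duration effect: -D_mod·Δy = -11.498 × (+0.0055) = -0.063239
Convexity effect: ½·C·(Δy)² = 0.5 × 164.3 × (0.0055)² = +0.0024850375
ΔP/P ≈ -0.063239 + 0.0024850375 = -0.0607539625
ΔP ≈ 78.98 × (-0.0607539625) = -4.79834795825.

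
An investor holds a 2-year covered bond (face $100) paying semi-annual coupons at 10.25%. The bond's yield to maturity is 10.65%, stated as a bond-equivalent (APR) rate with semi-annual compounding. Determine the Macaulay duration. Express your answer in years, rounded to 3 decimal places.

Periodic yield y = 0.05325. Discount each cash flow and weight by its period:
  t   CF        PV=CF/(1+0.05325)^t    t·PV
  1        5.125         4.8659         4.8659
  2        5.125         4.6199         9.2398
  3        5.125         4.3863        13.1589
  4      105.125        85.4240       341.6962
  Σ                     99.2961       368.9608
Price P = Σ PV = 99.2961.
Macaulay duration = Σ(t·PV) / P = 368.9608 / 99.2961 = 3.71576 half-year periods.
In years: 3.71576 / 2 = 1.85788 years.

1.858 years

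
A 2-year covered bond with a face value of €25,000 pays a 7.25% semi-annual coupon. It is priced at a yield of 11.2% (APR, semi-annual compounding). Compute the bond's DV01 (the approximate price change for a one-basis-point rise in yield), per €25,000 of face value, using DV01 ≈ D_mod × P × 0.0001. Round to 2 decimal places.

€4.17

Periodic yield y = 0.056.
  t   CF        PV=CF/(1+0.056)^t    t·PV
  1       906.25       858.1913       858.1913
  2       906.25       812.6811     1,625.3623
  3       906.25       769.5844     2,308.7532
  4    25,906.25    20,832.8592    83,331.4369
  Σ                 23,273.3161    88,123.7438
P = 23,273.3161; D_Mac = 3.78647 half-year periods = 1.89324 yrs; D_mod = 1.79284 yrs.
DV01 ≈ 1.79284 × 23,273.3161 × 0.0001 = 4.172526.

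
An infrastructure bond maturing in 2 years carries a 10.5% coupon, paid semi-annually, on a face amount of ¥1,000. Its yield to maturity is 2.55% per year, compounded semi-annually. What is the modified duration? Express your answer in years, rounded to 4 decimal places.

Periodic yield y = 0.01275. First find Macaulay duration:
  t   CF        PV=CF/(1+0.01275)^t    t·PV
  1        52.50        51.8391        51.8391
  2        52.50        51.1864       102.3729
  3        52.50        50.5420       151.6260
  4     1,052.50     1,000.4908     4,001.9632
  Σ                  1,154.0583     4,307.8011
P = 1,154.0583; Macaulay duration = 4,307.8011 / 1,154.0583 = 3.73274 half-year periods = 1.86637 years.
Modified duration = D_Mac / (1 + y) = 1.86637 / 1.01275 = 1.84287 years.

1.8429 years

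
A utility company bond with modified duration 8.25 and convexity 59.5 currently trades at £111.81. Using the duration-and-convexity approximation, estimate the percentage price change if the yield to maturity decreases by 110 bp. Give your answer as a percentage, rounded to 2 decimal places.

Duration effect: -D_mod·Δy = -8.25 × (-0.011) = +0.090750
Convexity effect: ½·C·(Δy)² = 0.5 × 59.5 × (-0.011)² = +0.00359975
ΔP/P ≈ +0.090750 + 0.00359975 = +0.09434975
= +9.434975%.

+9.43%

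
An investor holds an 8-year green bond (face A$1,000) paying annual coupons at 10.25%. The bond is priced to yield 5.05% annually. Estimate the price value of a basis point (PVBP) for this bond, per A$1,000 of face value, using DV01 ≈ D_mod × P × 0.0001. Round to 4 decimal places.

Periodic yield y = 0.0505.
  t   CF        PV=CF/(1+0.0505)^t    t·PV
  1       102.50        97.5726        97.5726
  2       102.50        92.8820       185.7641
  3       102.50        88.4170       265.2510
  4       102.50        84.1666       336.6663
  5       102.50        80.1205       400.6024
  6       102.50        76.2689       457.6134
  7       102.50        72.6025       508.2174
  8     1,102.50       743.3788     5,947.0300
  Σ                  1,335.4088     8,198.7172
P = 1,335.4088; D_Mac = 6.13948 yrs; D_mod = 5.84434 yrs.
DV01 ≈ 5.84434 × 1,335.4088 × 0.0001 = 0.780459.

A$0.7805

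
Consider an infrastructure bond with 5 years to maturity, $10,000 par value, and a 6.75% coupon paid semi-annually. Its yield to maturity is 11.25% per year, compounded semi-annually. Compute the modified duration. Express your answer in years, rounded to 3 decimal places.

4.021 years

Periodic yield y = 0.05625. First find Macaulay duration:
  t   CF        PV=CF/(1+0.05625)^t    t·PV
  1       337.50       319.5266       319.5266
  2       337.50       302.5104       605.0208
  3       337.50       286.4004       859.2012
  4       337.50       271.1483     1,084.5932
  5       337.50       256.7085     1,283.5423
  6       337.50       243.0376     1,458.2255
  7       337.50       230.0948     1,610.6633
  8       337.50       217.8412     1,742.7295
  9       337.50       206.2402     1,856.1616
  10   10,337.50     5,980.6488    59,806.4884
  Σ                  8,314.1567    70,626.1525
P = 8,314.1567; Macaulay duration = 70,626.1525 / 8,314.1567 = 8.49469 half-year periods = 4.24734 years.
Modified duration = D_Mac / (1 + y) = 4.24734 / 1.05625 = 4.02115 years.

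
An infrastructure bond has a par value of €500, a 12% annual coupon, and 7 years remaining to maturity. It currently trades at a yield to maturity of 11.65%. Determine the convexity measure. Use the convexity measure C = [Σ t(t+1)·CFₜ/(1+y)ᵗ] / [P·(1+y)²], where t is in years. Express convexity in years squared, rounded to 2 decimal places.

29.25

With y = 0.1165:
  t   CF        PV=CF/(1+0.1165)^t    t·PV        t(t+1)·PV
  1        60.00        53.7394        53.7394         107.4787
  2        60.00        48.1320        96.2640         288.7919
  3        60.00        43.1097       129.3291         517.3165
  4        60.00        38.6115       154.4459         772.2294
  5        60.00        34.5826       172.9130       1,037.4779
  6        60.00        30.9741       185.8447       1,300.9128
  7       560.00       258.9268     1,812.4873      14,499.8985
  Σ                    508.0760     2,605.0233      18,524.1057
P = 508.0760.
Convexity = Σ t(t+1)·PV / [P·(1+y)²] = 18,524.1057 / (508.0760 × 1.246572) = 29.24766.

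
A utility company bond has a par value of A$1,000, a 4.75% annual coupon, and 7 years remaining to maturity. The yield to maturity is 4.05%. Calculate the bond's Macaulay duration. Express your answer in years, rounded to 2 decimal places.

Periodic yield y = 0.0405. Discount each cash flow and weight by its year:
  t   CF        PV=CF/(1+0.0405)^t    t·PV
  1        47.50        45.6511        45.6511
  2        47.50        43.8742        87.7484
  3        47.50        42.1665       126.4994
  4        47.50        40.5252       162.1008
  5        47.50        38.9478       194.7391
  6        47.50        37.4318       224.5910
  7     1,047.50       793.3402     5,553.3811
  Σ                  1,041.9369     6,394.7111
Price P = Σ PV = 1,041.9369.
Macaulay duration = Σ(t·PV) / P = 6,394.7111 / 1,041.9369 = 6.13733 years.

6.14 years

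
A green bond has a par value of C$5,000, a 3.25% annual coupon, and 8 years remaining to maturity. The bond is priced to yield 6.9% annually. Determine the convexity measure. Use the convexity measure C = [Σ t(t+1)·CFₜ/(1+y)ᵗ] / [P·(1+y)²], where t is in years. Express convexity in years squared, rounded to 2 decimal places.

53.09

With y = 0.069:
  t   CF        PV=CF/(1+0.069)^t    t·PV        t(t+1)·PV
  1       162.50       152.0112       152.0112         304.0225
  2       162.50       142.1995       284.3989         853.1968
  3       162.50       133.0210       399.0630       1,596.2522
  4       162.50       124.4350       497.7400       2,488.7000
  5       162.50       116.4032       582.0159       3,492.0954
  6       162.50       108.8898       653.3387       4,573.3709
  7       162.50       101.8614       713.0295       5,704.2356
  8     5,162.50     3,027.1812    24,217.4499     217,957.0491
  Σ                  3,906.0022    27,499.0471     236,968.9223
P = 3,906.0022.
Convexity = Σ t(t+1)·PV / [P·(1+y)²] = 236,968.9223 / (3,906.0022 × 1.142761) = 53.08887.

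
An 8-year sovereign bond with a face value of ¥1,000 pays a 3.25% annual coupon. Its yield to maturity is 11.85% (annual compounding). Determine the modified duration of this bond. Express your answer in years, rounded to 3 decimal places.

Periodic yield y = 0.1185. First find Macaulay duration:
  t   CF        PV=CF/(1+0.1185)^t    t·PV
  1        32.50        29.0568        29.0568
  2        32.50        25.9783        51.9567
  3        32.50        23.2261        69.6782
  4        32.50        20.7654        83.0614
  5        32.50        18.5654        92.8268
  6        32.50        16.5984        99.5907
  7        32.50        14.8399       103.8794
  8     1,032.50       421.5044     3,372.0355
  Σ                    570.5347     3,902.0854
P = 570.5347; Macaulay duration = 3,902.0854 / 570.5347 = 6.83935 years.
Modified duration = D_Mac / (1 + y) = 6.83935 / 1.1185 = 6.11475 years.

6.115 years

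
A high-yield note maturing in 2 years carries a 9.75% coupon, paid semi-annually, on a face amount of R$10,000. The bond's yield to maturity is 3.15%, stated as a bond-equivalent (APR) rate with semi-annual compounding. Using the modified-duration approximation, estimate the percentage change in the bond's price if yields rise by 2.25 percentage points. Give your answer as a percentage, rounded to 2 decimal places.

Periodic yield y = 0.01575. Modified duration first:
  t   CF        PV=CF/(1+0.01575)^t    t·PV
  1       487.50       479.9409       479.9409
  2       487.50       472.4991       944.9981
  3       487.50       465.1726     1,395.5178
  4    10,487.50     9,852.0056    39,408.0224
  Σ                 11,269.6182    42,228.4793
P = 11,269.6182; D_Mac = 3.74711 half-year periods = 1.87355 yrs; D_mod = 1.87355/(1+0.01575) = 1.84450 yrs.
ΔP/P ≈ -D_mod · Δy = -1.84450 × (+0.0225) = -0.041501 = -4.1501%.

-4.15%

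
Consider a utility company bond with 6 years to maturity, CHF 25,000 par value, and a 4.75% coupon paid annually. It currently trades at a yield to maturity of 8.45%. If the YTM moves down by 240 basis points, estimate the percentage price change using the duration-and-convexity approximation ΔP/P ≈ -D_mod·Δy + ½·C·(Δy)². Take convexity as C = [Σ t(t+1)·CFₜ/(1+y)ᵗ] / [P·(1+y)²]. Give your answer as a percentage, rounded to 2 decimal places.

+12.57%

With y = 0.0845:
  t   CF        PV=CF/(1+0.0845)^t    t·PV        t(t+1)·PV
  1     1,187.50     1,094.9746     1,094.9746       2,189.9493
  2     1,187.50     1,009.6585     2,019.3170       6,057.9510
  3     1,187.50       930.9899     2,792.9696      11,171.8783
  4     1,187.50       858.4508     3,433.8031      17,169.0153
  5     1,187.50       791.5636     3,957.8182      23,746.9092
  6    26,187.50    16,095.9533    96,575.7195     676,030.0368
  Σ                 20,781.5907   109,874.6020     736,365.7399
P = 20,781.5907; D_Mac = 5.28711 yrs; D_mod = 4.87516 yrs; C = 30.12699.
Duration effect: -4.87516 × (-0.024) = +0.117004
Convexity effect: 0.5 × 30.12699 × (-0.024)² = +0.0086766
ΔP/P ≈ +0.117004 + 0.0086766 = +0.125680 = +12.5680%.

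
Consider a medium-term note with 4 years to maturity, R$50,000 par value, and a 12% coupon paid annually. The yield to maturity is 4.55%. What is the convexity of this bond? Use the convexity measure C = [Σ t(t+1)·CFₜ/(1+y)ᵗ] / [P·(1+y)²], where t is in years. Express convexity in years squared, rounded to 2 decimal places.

With y = 0.0455:
  t   CF        PV=CF/(1+0.0455)^t    t·PV        t(t+1)·PV
  1     6,000.00     5,738.8809     5,738.8809      11,477.7618
  2     6,000.00     5,489.1257    10,978.2514      32,934.7542
  3     6,000.00     5,250.2398    15,750.7194      63,002.8775
  4    56,000.00    46,869.6681   187,478.6725     937,393.3625
  Σ                 63,347.9145   219,946.5242   1,044,808.7560
P = 63,347.9145.
Convexity = Σ t(t+1)·PV / [P·(1+y)²] = 1,044,808.7560 / (63,347.9145 × 1.093070) = 15.08886.

15.09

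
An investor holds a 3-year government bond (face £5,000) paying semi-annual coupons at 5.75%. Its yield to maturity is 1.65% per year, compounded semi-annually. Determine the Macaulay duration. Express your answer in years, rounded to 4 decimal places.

2.8110 years

Periodic yield y = 0.00825. Discount each cash flow and weight by its period:
  t   CF        PV=CF/(1+0.00825)^t    t·PV
  1       143.75       142.5738       142.5738
  2       143.75       141.4072       282.8143
  3       143.75       140.2501       420.7503
  4       143.75       139.1025       556.4100
  5       143.75       137.9643       689.8215
  6     5,143.75     4,896.3276    29,377.9657
  Σ                  5,597.6254    31,470.3355
Price P = Σ PV = 5,597.6254.
Macaulay duration = Σ(t·PV) / P = 31,470.3355 / 5,597.6254 = 5.62209 half-year periods.
In years: 5.62209 / 2 = 2.81104 years.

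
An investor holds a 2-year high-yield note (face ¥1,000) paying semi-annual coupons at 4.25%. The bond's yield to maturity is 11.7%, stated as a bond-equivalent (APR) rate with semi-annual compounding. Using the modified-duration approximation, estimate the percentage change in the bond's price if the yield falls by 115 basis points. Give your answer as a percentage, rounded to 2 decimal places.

Periodic yield y = 0.0585. Modified duration first:
  t   CF        PV=CF/(1+0.0585)^t    t·PV
  1        21.25        20.0756        20.0756
  2        21.25        18.9661        37.9321
  3        21.25        17.9179        53.7536
  4     1,021.25       813.5207     3,254.0829
  Σ                    870.4802     3,365.8442
P = 870.4802; D_Mac = 3.86665 half-year periods = 1.93333 yrs; D_mod = 1.93333/(1+0.0585) = 1.82648 yrs.
ΔP/P ≈ -D_mod · Δy = -1.82648 × (-0.0115) = +0.021004 = +2.1004%.

+2.10%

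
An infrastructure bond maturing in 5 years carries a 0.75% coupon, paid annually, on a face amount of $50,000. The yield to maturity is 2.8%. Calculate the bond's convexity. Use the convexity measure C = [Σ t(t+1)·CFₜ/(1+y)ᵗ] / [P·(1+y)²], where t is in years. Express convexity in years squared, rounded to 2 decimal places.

27.80

With y = 0.028:
  t   CF        PV=CF/(1+0.028)^t    t·PV        t(t+1)·PV
  1       375.00       364.7860       364.7860         729.5720
  2       375.00       354.8502       709.7004       2,129.1011
  3       375.00       345.1850     1,035.5550       4,142.2201
  4       375.00       335.7831     1,343.1323       6,715.6616
  5    50,375.00    43,878.2690   219,391.3448   1,316,348.0686
  Σ                 45,278.8732   222,844.5185   1,330,064.6234
P = 45,278.8732.
Convexity = Σ t(t+1)·PV / [P·(1+y)²] = 1,330,064.6234 / (45,278.8732 × 1.056784) = 27.79655.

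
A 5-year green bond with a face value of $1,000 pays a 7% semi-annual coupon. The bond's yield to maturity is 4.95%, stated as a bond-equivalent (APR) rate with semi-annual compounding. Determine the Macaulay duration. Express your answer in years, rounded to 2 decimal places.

4.34 years

Periodic yield y = 0.02475. Discount each cash flow and weight by its period:
  t   CF        PV=CF/(1+0.02475)^t    t·PV
  1        35.00        34.1547        34.1547
  2        35.00        33.3298        66.6595
  3        35.00        32.5248        97.5743
  4        35.00        31.7392       126.9569
  5        35.00        30.9727       154.8633
  6        35.00        30.2246       181.3476
  7        35.00        29.4946       206.4622
  8        35.00        28.7822       230.2579
  9        35.00        28.0871       252.7838
  10    1,035.00       810.5150     8,105.1504
  Σ                  1,089.8247     9,456.2106
Price P = Σ PV = 1,089.8247.
Macaulay duration = Σ(t·PV) / P = 9,456.2106 / 1,089.8247 = 8.67682 half-year periods.
In years: 8.67682 / 2 = 4.33841 years.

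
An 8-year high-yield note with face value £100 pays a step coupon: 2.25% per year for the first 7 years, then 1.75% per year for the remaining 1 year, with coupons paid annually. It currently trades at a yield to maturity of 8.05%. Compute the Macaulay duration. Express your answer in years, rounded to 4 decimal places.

7.2420 years

Periodic yield y = 0.0805. Discount each cash flow and weight by its year:
  t   CF        PV=CF/(1+0.0805)^t    t·PV
  1         2.25         2.0824         2.0824
  2         2.25         1.9272         3.8545
  3         2.25         1.7836         5.3509
  4         2.25         1.6508         6.6030
  5         2.25         1.5278         7.6389
  6         2.25         1.4139         8.4837
  7         2.25         1.3086         9.1602
  8       101.75        54.7692       438.1534
  Σ                     66.4635       481.3270
Price P = Σ PV = 66.4635.
Macaulay duration = Σ(t·PV) / P = 481.3270 / 66.4635 = 7.24197 years.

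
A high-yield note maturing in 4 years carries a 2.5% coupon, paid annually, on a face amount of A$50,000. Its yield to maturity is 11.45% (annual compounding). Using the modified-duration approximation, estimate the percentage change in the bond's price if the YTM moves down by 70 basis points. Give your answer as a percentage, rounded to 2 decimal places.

Periodic yield y = 0.1145. Modified duration first:
  t   CF        PV=CF/(1+0.1145)^t    t·PV
  1     1,250.00     1,121.5792     1,121.5792
  2     1,250.00     1,006.3519     2,012.7038
  3     1,250.00       902.9627     2,708.8880
  4    51,250.00    33,218.0075   132,872.0299
  Σ                 36,248.9012   138,715.2009
P = 36,248.9012; D_Mac = 3.82674 yrs; D_mod = 3.82674/(1+0.1145) = 3.43360 yrs.
ΔP/P ≈ -D_mod · Δy = -3.43360 × (-0.007) = +0.024035 = +2.4035%.

+2.40%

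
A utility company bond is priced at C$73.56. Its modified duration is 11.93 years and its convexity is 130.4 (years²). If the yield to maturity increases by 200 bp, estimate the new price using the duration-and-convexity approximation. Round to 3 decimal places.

C$57.927

Duration effect: -D_mod·Δy = -11.93 × (+0.02) = -0.238600
Convexity effect: ½·C·(Δy)² = 0.5 × 130.4 × (0.02)² = +0.0260800
ΔP/P ≈ -0.238600 + 0.0260800 = -0.212520
New price ≈ 73.56 × (1 - 0.212520) = 57.9270288.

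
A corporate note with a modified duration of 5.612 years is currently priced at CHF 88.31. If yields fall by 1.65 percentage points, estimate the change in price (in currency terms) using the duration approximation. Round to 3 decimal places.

+CHF 8.177

Duration approximation: ΔP/P ≈ -D_mod · Δy = -5.612 × (-0.0165) = +0.092598.
ΔP ≈ 88.31 × (+0.092598) = +8.17732938.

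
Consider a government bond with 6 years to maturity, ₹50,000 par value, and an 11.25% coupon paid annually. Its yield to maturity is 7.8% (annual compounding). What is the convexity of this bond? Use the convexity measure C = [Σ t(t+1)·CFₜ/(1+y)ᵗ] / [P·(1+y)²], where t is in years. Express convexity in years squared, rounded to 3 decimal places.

26.418

With y = 0.078:
  t   CF        PV=CF/(1+0.078)^t    t·PV        t(t+1)·PV
  1     5,625.00     5,217.9963     5,217.9963      10,435.9926
  2     5,625.00     4,840.4418     9,680.8837      29,042.6510
  3     5,625.00     4,490.2058    13,470.6173      53,882.4693
  4     5,625.00     4,165.3115    16,661.2459      83,306.2296
  5     5,625.00     3,863.9253    19,319.6265     115,917.7592
  6    55,625.00    35,445.2023   212,671.2136   1,488,698.4949
  Σ                 58,023.0829   277,021.5833   1,781,283.5966
P = 58,023.0829.
Convexity = Σ t(t+1)·PV / [P·(1+y)²] = 1,781,283.5966 / (58,023.0829 × 1.162084) = 26.41768.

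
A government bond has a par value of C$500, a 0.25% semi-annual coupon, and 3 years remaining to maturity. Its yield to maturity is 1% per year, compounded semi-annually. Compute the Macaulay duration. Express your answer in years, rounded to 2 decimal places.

Periodic yield y = 0.005. Discount each cash flow and weight by its period:
  t   CF        PV=CF/(1+0.005)^t    t·PV
  1        0.625         0.6219         0.6219
  2        0.625         0.6188         1.2376
  3        0.625         0.6157         1.8472
  4        0.625         0.6127         2.4506
  5        0.625         0.6096         3.0480
  6      500.625       485.8656     2,915.1937
  Σ                    488.9443     2,924.3990
Price P = Σ PV = 488.9443.
Macaulay duration = Σ(t·PV) / P = 2,924.3990 / 488.9443 = 5.98105 half-year periods.
In years: 5.98105 / 2 = 2.99052 years.

2.99 years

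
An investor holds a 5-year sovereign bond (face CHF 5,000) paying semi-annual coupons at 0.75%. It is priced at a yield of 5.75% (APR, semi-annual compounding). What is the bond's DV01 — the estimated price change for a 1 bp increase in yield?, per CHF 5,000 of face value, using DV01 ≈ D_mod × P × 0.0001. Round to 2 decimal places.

Periodic yield y = 0.02875.
  t   CF        PV=CF/(1+0.02875)^t    t·PV
  1        18.75        18.2260        18.2260
  2        18.75        17.7166        35.4333
  3        18.75        17.2215        51.6646
  4        18.75        16.7402        66.9610
  5        18.75        16.2724        81.3621
  6        18.75        15.8177        94.9059
  7        18.75        15.3756       107.6293
  8        18.75        14.9459       119.5673
  9        18.75        14.5282       130.7540
  10    5,018.75     3,780.0460    37,800.4596
  Σ                  3,926.8902    38,506.9631
P = 3,926.8902; D_Mac = 9.80597 half-year periods = 4.90298 yrs; D_mod = 4.76596 yrs.
DV01 ≈ 4.76596 × 3,926.8902 × 0.0001 = 1.871541.

CHF 1.87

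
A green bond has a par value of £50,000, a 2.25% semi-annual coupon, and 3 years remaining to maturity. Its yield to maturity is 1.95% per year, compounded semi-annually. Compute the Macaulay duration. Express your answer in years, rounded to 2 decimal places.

Periodic yield y = 0.00975. Discount each cash flow and weight by its period:
  t   CF        PV=CF/(1+0.00975)^t    t·PV
  1       562.50       557.0686       557.0686
  2       562.50       551.6896     1,103.3792
  3       562.50       546.3626     1,639.0877
  4       562.50       541.0870     2,164.3479
  5       562.50       535.8623     2,679.3116
  6    50,562.50    47,702.9644   286,217.7862
  Σ                 50,435.0344   294,360.9812
Price P = Σ PV = 50,435.0344.
Macaulay duration = Σ(t·PV) / P = 294,360.9812 / 50,435.0344 = 5.83644 half-year periods.
In years: 5.83644 / 2 = 2.91822 years.

2.92 years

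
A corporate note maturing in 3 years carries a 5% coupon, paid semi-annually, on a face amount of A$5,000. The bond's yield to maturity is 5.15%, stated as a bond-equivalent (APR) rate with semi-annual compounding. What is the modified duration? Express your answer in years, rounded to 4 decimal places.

Periodic yield y = 0.02575. First find Macaulay duration:
  t   CF        PV=CF/(1+0.02575)^t    t·PV
  1       125.00       121.8621       121.8621
  2       125.00       118.8029       237.6058
  3       125.00       115.8205       347.4615
  4       125.00       112.9130       451.6520
  5       125.00       110.0785       550.3924
  6     5,125.00     4,399.9193    26,399.5161
  Σ                  4,979.3962    28,108.4897
P = 4,979.3962; Macaulay duration = 28,108.4897 / 4,979.3962 = 5.64496 half-year periods = 2.82248 years.
Modified duration = D_Mac / (1 + y) = 2.82248 / 1.02575 = 2.75163 years.

2.7516 years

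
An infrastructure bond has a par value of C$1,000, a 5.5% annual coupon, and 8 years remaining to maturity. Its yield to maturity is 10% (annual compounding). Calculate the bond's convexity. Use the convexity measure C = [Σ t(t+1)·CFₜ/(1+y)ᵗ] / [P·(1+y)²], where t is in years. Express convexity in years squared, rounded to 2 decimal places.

With y = 0.1:
  t   CF        PV=CF/(1+0.1)^t    t·PV        t(t+1)·PV
  1        55.00        50.0000        50.0000         100.0000
  2        55.00        45.4545        90.9091         272.7273
  3        55.00        41.3223       123.9669         495.8678
  4        55.00        37.5657       150.2630         751.3148
  5        55.00        34.1507       170.7534       1,024.5202
  6        55.00        31.0461       186.2764       1,303.9348
  7        55.00        28.2237       197.5659       1,580.5270
  8     1,055.00       492.1653     3,937.3223      35,435.9006
  Σ                    759.9283     4,907.0569      40,964.7924
P = 759.9283.
Convexity = Σ t(t+1)·PV / [P·(1+y)²] = 40,964.7924 / (759.9283 × 1.210000) = 44.55052.

44.55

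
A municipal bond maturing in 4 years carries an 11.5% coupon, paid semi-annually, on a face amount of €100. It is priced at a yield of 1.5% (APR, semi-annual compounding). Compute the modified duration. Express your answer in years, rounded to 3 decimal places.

Periodic yield y = 0.0075. First find Macaulay duration:
  t   CF        PV=CF/(1+0.0075)^t    t·PV
  1         5.75         5.7072         5.7072
  2         5.75         5.6647        11.3294
  3         5.75         5.6225        16.8676
  4         5.75         5.5807        22.3227
  5         5.75         5.5391        27.6957
  6         5.75         5.4979        32.9875
  7         5.75         5.4570        38.1989
  8       105.75        99.6139       796.9112
  Σ                    138.6831       952.0202
P = 138.6831; Macaulay duration = 952.0202 / 138.6831 = 6.86472 half-year periods = 3.43236 years.
Modified duration = D_Mac / (1 + y) = 3.43236 / 1.0075 = 3.40681 years.

3.407 years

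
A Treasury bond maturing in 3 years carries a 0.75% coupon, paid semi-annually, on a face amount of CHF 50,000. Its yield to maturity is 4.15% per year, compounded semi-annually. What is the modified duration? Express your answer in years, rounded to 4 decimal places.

2.9100 years

Periodic yield y = 0.02075. First find Macaulay duration:
  t   CF        PV=CF/(1+0.02075)^t    t·PV
  1       187.50       183.6885       183.6885
  2       187.50       179.9544       359.9088
  3       187.50       176.2963       528.8888
  4       187.50       172.7125       690.8499
  5       187.50       169.2015       846.0077
  6    50,187.50    44,368.9582   266,213.7490
  Σ                 45,250.8113   268,823.0927
P = 45,250.8113; Macaulay duration = 268,823.0927 / 45,250.8113 = 5.94074 half-year periods = 2.97037 years.
Modified duration = D_Mac / (1 + y) = 2.97037 / 1.02075 = 2.90999 years.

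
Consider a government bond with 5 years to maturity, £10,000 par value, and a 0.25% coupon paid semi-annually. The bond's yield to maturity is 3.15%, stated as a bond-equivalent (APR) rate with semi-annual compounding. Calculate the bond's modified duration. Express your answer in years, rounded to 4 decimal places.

Periodic yield y = 0.01575. First find Macaulay duration:
  t   CF        PV=CF/(1+0.01575)^t    t·PV
  1        12.50        12.3062        12.3062
  2        12.50        12.1154        24.2307
  3        12.50        11.9275        35.7825
  4        12.50        11.7426        46.9702
  5        12.50        11.5605        57.8024
  6        12.50        11.3812        68.2874
  7        12.50        11.2048        78.4333
  8        12.50        11.0310        88.2481
  9        12.50        10.8600        97.7397
  10   10,012.50     8,563.9519    85,639.5189
  Σ                  8,668.0809    86,149.3194
P = 8,668.0809; Macaulay duration = 86,149.3194 / 8,668.0809 = 9.93868 half-year periods = 4.96934 years.
Modified duration = D_Mac / (1 + y) = 4.96934 / 1.01575 = 4.89229 years.

4.8923 years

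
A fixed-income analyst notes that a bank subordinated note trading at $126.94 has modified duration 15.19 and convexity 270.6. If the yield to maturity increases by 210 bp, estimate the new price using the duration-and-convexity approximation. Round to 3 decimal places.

$94.022

Duration effect: -D_mod·Δy = -15.19 × (+0.021) = -0.318990
Convexity effect: ½·C·(Δy)² = 0.5 × 270.6 × (0.021)² = +0.0596673
ΔP/P ≈ -0.318990 + 0.0596673 = -0.2593227
New price ≈ 126.94 × (1 - 0.2593227) = 94.021576462.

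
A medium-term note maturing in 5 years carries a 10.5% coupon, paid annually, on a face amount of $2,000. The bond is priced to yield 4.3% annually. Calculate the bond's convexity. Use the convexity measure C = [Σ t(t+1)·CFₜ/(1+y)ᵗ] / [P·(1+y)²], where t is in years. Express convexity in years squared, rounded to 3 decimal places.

With y = 0.043:
  t   CF        PV=CF/(1+0.043)^t    t·PV        t(t+1)·PV
  1       210.00       201.3423       201.3423         402.6846
  2       210.00       193.0415       386.0830       1,158.2490
  3       210.00       185.0829       555.2488       2,220.9952
  4       210.00       177.4525       709.8099       3,549.0495
  5     2,210.00     1,790.4852     8,952.4259      53,714.5555
  Σ                  2,547.4044    10,804.9099      61,045.5337
P = 2,547.4044.
Convexity = Σ t(t+1)·PV / [P·(1+y)²] = 61,045.5337 / (2,547.4044 × 1.087849) = 22.02862.

22.029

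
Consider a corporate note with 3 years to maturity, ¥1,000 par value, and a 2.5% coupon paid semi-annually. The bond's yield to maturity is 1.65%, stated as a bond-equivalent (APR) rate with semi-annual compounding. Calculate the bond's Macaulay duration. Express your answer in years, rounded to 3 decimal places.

2.910 years

Periodic yield y = 0.00825. Discount each cash flow and weight by its period:
  t   CF        PV=CF/(1+0.00825)^t    t·PV
  1        12.50        12.3977        12.3977
  2        12.50        12.2963        24.5925
  3        12.50        12.1957        36.5870
  4        12.50        12.0959        48.3835
  5        12.50        11.9969        59.9845
  6     1,012.50       963.7972     5,782.7830
  Σ                  1,024.7796     5,964.7282
Price P = Σ PV = 1,024.7796.
Macaulay duration = Σ(t·PV) / P = 5,964.7282 / 1,024.7796 = 5.82050 half-year periods.
In years: 5.82050 / 2 = 2.91025 years.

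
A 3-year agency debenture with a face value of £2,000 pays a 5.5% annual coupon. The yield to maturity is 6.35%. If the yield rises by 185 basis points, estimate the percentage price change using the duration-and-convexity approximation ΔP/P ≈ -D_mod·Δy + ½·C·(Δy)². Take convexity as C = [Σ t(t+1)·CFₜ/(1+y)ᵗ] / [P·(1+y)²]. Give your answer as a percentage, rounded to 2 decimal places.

With y = 0.0635:
  t   CF        PV=CF/(1+0.0635)^t    t·PV        t(t+1)·PV
  1       110.00       103.4321       103.4321         206.8641
  2       110.00        97.2563       194.5126         583.5377
  3     2,110.00     1,754.1631     5,262.4893      21,049.9573
  Σ                  1,954.8515     5,560.4340      21,840.3591
P = 1,954.8515; D_Mac = 2.84443 yrs; D_mod = 2.67459 yrs; C = 9.87805.
Duration effect: -2.67459 × (+0.0185) = -0.049480
Convexity effect: 0.5 × 9.87805 × (0.0185)² = +0.0016904
ΔP/P ≈ -0.049480 + 0.0016904 = -0.047790 = -4.7790%.

-4.78%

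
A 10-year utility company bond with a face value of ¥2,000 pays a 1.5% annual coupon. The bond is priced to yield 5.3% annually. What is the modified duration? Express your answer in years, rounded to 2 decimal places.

8.75 years

Periodic yield y = 0.053. First find Macaulay duration:
  t   CF        PV=CF/(1+0.053)^t    t·PV
  1        30.00        28.4900        28.4900
  2        30.00        27.0561        54.1121
  3        30.00        25.6943        77.0828
  4        30.00        24.4010        97.6040
  5        30.00        23.1728       115.8642
  6        30.00        22.0065       132.0390
  7        30.00        20.8989       146.2920
  8        30.00        19.8470       158.7758
  9        30.00        18.8480       169.6323
  10    2,030.00     1,211.1901    12,111.9014
  Σ                  1,421.6047    13,091.7937
P = 1,421.6047; Macaulay duration = 13,091.7937 / 1,421.6047 = 9.20917 years.
Modified duration = D_Mac / (1 + y) = 9.20917 / 1.053 = 8.74565 years.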